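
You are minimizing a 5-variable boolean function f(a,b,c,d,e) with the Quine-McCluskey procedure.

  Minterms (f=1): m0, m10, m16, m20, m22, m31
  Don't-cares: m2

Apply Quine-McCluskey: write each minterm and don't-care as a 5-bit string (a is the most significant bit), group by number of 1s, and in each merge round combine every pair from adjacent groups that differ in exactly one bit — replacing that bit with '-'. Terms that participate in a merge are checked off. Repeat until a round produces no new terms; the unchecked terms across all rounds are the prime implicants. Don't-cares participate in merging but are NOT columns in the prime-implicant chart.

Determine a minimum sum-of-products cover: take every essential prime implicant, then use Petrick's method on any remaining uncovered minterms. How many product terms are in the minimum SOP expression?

[col 0] 00000*, 00010*, 01010*, 10000*, 10100*, 10110*, 11111
[col 1] -0000, 0-010, 000-0, 10-00, 101-0
Prime implicants: -0000, 0-010, 000-0, 10-00, 101-0, 11111
PI chart (minterm → PIs covering it):
  0 | -0000,000-0
  10 | 0-010  (sole → essential)
  16 | -0000,10-00
  20 | 10-00,101-0
  22 | 101-0  (sole → essential)
  31 | 11111  (sole → essential)
Essential prime implicants: 0-010, 101-0, 11111
Petrick residual → -0000
Minimum SOP uses 4 PIs: b'c'd'e' + a'c'de' + ab'ce' + abcde

4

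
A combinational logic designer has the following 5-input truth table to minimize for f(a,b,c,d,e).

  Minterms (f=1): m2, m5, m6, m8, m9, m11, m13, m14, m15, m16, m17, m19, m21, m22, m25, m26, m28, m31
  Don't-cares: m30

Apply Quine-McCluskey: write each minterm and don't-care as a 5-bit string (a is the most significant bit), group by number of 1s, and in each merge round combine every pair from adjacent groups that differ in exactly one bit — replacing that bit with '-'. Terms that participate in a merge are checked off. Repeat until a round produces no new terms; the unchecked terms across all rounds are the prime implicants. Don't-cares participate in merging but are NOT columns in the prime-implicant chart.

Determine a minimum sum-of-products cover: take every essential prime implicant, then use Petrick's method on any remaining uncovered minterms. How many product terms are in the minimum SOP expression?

11

Round 0: 00010✓ 00101✓ 00110✓ 01000✓ 01001✓ 01011✓ 01101✓ 01110✓ 01111✓ 10000✓ 10001✓ 10011✓ 10101✓ 10110✓ 11001✓ 11010✓ 11100✓ 11110✓ 11111✓
Round 1: -0101 -0110✓ -1001 -1110✓ -1111✓ 0-101 0-110✓ 00-10 01-01✓ 01-11✓ 010-1✓ 0100- 011-1✓ 0111-✓ 1-001 1-110✓ 10-01 100-1 1000- 11-10 111-0 1111-✓
Round 2: --110 -111- 01--1
PIs = {--110, -0101, -1001, -111-, 0-101, 00-10, 01--1, 0100-, 1-001, 10-01, 100-1, 1000-, 11-10, 111-0}
Coverage chart:
  m2: 00-10 ←essential
  m5: -0101,0-101
  m6: --110,00-10
  m8: 0100- ←essential
  m9: -1001,01--1,0100-
  m11: 01--1 ←essential
  m13: 0-101,01--1
  m14: --110,-111-
  m15: -111-,01--1
  m16: 1000- ←essential
  m17: 1-001,10-01,100-1,1000-
  m19: 100-1 ←essential
  m21: -0101,10-01
  m22: --110 ←essential
  m25: -1001,1-001
  m26: 11-10 ←essential
  m28: 111-0 ←essential
  m31: -111- ←essential
Essential: --110, -111-, 00-10, 01--1, 0100-, 100-1, 1000-, 11-10, 111-0
Petrick residual → -0101, -1001
Min cover (11 terms): cde' + b'cd'e + bc'd'e + bcd + a'b'de' + a'be + a'bc'd' + ab'c'e + ab'c'd' + abde' + abce'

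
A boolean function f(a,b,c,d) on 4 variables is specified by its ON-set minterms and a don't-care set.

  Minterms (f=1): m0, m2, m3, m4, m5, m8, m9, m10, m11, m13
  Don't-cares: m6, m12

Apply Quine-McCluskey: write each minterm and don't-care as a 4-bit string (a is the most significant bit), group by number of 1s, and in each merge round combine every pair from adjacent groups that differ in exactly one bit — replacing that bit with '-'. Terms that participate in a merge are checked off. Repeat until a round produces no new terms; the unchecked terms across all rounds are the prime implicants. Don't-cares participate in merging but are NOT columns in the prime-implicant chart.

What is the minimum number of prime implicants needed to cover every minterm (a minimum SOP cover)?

4

[col 0] 0000*, 0010*, 0011*, 0100*, 0101*, 0110*, 1000*, 1001*, 1010*, 1011*, 1100*, 1101*
[col 1] -000*, -010*, -011*, -100*, -101*, 0-00*, 0-10*, 00-0*, 001-*, 01-0*, 010-*, 1-00*, 1-01*, 10-0*, 10-1*, 100-*, 101-*, 110-*
[col 2] --00, -0-0, -01-, -10-, 0--0, 1-0-, 10--
Prime implicants: --00, -0-0, -01-, -10-, 0--0, 1-0-, 10--
PI chart (minterm → PIs covering it):
  0 | --00,-0-0,0--0
  2 | -0-0,-01-,0--0
  3 | -01-  (sole → essential)
  4 | --00,-10-,0--0
  5 | -10-  (sole → essential)
  8 | --00,-0-0,1-0-,10--
  9 | 1-0-,10--
  10 | -0-0,-01-,10--
  11 | -01-,10--
  13 | -10-,1-0-
Essential prime implicants: -01-, -10-
Petrick residual → --00, 1-0-
Minimum SOP uses 4 PIs: c'd' + b'c + bc' + ac'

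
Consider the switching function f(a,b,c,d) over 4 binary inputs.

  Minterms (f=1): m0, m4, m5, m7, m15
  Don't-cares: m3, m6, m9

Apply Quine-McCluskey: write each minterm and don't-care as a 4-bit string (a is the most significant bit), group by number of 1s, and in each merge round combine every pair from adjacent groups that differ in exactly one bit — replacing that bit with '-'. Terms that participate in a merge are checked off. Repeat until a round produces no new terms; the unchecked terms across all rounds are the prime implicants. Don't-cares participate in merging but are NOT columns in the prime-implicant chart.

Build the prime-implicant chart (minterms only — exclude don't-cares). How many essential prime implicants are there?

3

[col 0] 0000*, 0011*, 0100*, 0101*, 0110*, 0111*, 1001, 1111*
[col 1] -111, 0-00, 0-11, 01-0*, 01-1*, 010-*, 011-*
[col 2] 01--
Prime implicants: -111, 0-00, 0-11, 01--, 1001
PI chart (minterm → PIs covering it):
  0 | 0-00  (sole → essential)
  4 | 0-00,01--
  5 | 01--  (sole → essential)
  7 | -111,0-11,01--
  15 | -111  (sole → essential)
Essential prime implicants: -111, 0-00, 01--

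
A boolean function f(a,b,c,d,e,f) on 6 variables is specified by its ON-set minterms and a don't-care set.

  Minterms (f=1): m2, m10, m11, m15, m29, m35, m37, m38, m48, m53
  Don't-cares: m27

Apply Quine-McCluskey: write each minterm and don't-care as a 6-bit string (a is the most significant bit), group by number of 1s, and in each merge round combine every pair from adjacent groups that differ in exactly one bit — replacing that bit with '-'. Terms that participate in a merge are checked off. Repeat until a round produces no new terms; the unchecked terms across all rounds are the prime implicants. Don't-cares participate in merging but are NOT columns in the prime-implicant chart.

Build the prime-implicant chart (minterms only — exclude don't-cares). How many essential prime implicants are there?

[col 0] 000010*, 001010*, 001011*, 001111*, 011011*, 011101, 100011, 100101*, 100110, 110000, 110101*
[col 1] 0-1011, 00-010, 001-11, 00101-, 1-0101
Prime implicants: 0-1011, 00-010, 001-11, 00101-, 011101, 1-0101, 100011, 100110, 110000
PI chart (minterm → PIs covering it):
  2 | 00-010  (sole → essential)
  10 | 00-010,00101-
  11 | 0-1011,001-11,00101-
  15 | 001-11  (sole → essential)
  29 | 011101  (sole → essential)
  35 | 100011  (sole → essential)
  37 | 1-0101  (sole → essential)
  38 | 100110  (sole → essential)
  48 | 110000  (sole → essential)
  53 | 1-0101  (sole → essential)
Essential prime implicants: 00-010, 001-11, 011101, 1-0101, 100011, 100110, 110000

7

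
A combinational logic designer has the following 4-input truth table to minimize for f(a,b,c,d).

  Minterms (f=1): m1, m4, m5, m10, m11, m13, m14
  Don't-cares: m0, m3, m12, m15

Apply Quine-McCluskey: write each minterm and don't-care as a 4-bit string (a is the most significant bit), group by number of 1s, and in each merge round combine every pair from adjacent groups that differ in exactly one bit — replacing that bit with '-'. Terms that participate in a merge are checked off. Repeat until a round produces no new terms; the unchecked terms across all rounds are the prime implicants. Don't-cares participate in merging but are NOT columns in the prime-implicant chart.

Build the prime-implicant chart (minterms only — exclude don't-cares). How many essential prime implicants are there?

1

[col 0] 0000*, 0001*, 0011*, 0100*, 0101*, 1010*, 1011*, 1100*, 1101*, 1110*, 1111*
[col 1] -011, -100*, -101*, 0-00*, 0-01*, 00-1, 000-*, 010-*, 1-10*, 1-11*, 101-*, 11-0*, 11-1*, 110-*, 111-*
[col 2] -10-, 0-0-, 1-1-, 11--
Prime implicants: -011, -10-, 0-0-, 00-1, 1-1-, 11--
PI chart (minterm → PIs covering it):
  1 | 0-0-,00-1
  4 | -10-,0-0-
  5 | -10-,0-0-
  10 | 1-1-  (sole → essential)
  11 | -011,1-1-
  13 | -10-,11--
  14 | 1-1-,11--
Essential prime implicants: 1-1-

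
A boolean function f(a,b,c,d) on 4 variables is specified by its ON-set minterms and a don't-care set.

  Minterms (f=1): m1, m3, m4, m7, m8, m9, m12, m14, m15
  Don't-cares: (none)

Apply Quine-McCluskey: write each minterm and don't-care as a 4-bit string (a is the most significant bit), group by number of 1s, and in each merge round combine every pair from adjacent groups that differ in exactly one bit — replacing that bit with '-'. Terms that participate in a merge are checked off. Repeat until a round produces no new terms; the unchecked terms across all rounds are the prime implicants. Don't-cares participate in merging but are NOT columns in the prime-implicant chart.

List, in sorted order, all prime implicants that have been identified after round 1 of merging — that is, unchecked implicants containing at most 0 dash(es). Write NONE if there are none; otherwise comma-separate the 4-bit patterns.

NONE

Round 0: 0001✓ 0011✓ 0100✓ 0111✓ 1000✓ 1001✓ 1100✓ 1110✓ 1111✓
Round 1: -001 -100 -111 0-11 00-1 1-00 100- 11-0 111-
PIs = {-001, -100, -111, 0-11, 00-1, 1-00, 100-, 11-0, 111-}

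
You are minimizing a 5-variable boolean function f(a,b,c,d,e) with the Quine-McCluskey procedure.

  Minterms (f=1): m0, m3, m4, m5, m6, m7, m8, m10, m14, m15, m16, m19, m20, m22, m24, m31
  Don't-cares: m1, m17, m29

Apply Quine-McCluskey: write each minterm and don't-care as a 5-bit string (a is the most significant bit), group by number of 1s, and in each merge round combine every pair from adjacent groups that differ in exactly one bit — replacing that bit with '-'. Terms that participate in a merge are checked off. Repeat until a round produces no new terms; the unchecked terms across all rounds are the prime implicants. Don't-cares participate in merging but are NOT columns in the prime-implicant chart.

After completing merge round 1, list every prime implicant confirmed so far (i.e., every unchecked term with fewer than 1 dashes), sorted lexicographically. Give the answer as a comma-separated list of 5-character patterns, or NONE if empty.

[col 0] 00000*, 00001*, 00011*, 00100*, 00101*, 00110*, 00111*, 01000*, 01010*, 01110*, 01111*, 10000*, 10001*, 10011*, 10100*, 10110*, 11000*, 11101*, 11111*
[col 1] -0000*, -0001*, -0011*, -0100*, -0110*, -1000*, -1111, 0-000*, 0-110*, 0-111*, 00-00*, 00-01*, 00-11*, 000-1*, 0000-*, 001-0*, 001-1*, 0010-*, 0011-*, 01-10, 010-0, 0111-*, 1-000*, 10-00*, 100-1*, 1000-*, 101-0*, 111-1
[col 2] --000, -0-00, -00-1, -000-, -01-0, 0-11-, 00--1, 00-0-, 001--
Prime implicants: --000, -0-00, -00-1, -000-, -01-0, -1111, 0-11-, 00--1, 00-0-, 001--, 01-10, 010-0, 111-1

NONE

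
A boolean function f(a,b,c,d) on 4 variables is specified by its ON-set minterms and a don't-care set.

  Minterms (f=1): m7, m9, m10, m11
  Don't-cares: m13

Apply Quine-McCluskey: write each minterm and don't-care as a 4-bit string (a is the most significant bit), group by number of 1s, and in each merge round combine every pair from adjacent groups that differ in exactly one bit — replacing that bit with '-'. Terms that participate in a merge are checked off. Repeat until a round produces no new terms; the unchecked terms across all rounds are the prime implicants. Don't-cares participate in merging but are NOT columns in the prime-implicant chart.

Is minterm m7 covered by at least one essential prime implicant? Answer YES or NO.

[col 0] 0111, 1001*, 1010*, 1011*, 1101*
[col 1] 1-01, 10-1, 101-
Prime implicants: 0111, 1-01, 10-1, 101-
PI chart (minterm → PIs covering it):
  7 | 0111  (sole → essential)
  9 | 1-01,10-1
  10 | 101-  (sole → essential)
  11 | 10-1,101-
Essential prime implicants: 0111, 101-

YES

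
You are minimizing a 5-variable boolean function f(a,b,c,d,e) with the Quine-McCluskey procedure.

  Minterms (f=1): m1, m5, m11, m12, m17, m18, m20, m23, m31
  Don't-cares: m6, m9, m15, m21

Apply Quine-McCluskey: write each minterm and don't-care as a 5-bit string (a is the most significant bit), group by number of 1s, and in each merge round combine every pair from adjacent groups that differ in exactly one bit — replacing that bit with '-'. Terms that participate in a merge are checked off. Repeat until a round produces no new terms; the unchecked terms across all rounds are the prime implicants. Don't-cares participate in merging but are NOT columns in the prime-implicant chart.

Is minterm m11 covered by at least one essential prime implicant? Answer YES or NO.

NO

[col 0] 00001*, 00101*, 00110, 01001*, 01011*, 01100, 01111*, 10001*, 10010, 10100*, 10101*, 10111*, 11111*
[col 1] -0001*, -0101*, -1111, 0-001, 00-01*, 01-11, 010-1, 1-111, 10-01*, 101-1, 1010-
[col 2] -0-01
Prime implicants: -0-01, -1111, 0-001, 00110, 01-11, 010-1, 01100, 1-111, 10010, 101-1, 1010-
PI chart (minterm → PIs covering it):
  1 | -0-01,0-001
  5 | -0-01  (sole → essential)
  11 | 01-11,010-1
  12 | 01100  (sole → essential)
  17 | -0-01  (sole → essential)
  18 | 10010  (sole → essential)
  20 | 1010-  (sole → essential)
  23 | 1-111,101-1
  31 | -1111,1-111
Essential prime implicants: -0-01, 01100, 10010, 1010-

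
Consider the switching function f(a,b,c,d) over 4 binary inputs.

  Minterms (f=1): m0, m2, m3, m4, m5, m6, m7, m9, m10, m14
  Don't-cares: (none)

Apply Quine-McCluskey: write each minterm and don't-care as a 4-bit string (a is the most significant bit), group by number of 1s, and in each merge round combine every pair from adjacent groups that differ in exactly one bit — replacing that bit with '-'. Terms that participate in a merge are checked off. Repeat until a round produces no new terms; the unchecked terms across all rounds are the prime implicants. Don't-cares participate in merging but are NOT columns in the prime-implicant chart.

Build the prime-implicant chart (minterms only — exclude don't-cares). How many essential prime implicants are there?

5

Round 0: 0000✓ 0010✓ 0011✓ 0100✓ 0101✓ 0110✓ 0111✓ 1001 1010✓ 1110✓
Round 1: -010✓ -110✓ 0-00✓ 0-10✓ 0-11✓ 00-0✓ 001-✓ 01-0✓ 01-1✓ 010-✓ 011-✓ 1-10✓
Round 2: --10 0--0 0-1- 01--
PIs = {--10, 0--0, 0-1-, 01--, 1001}
Coverage chart:
  m0: 0--0 ←essential
  m2: --10,0--0,0-1-
  m3: 0-1- ←essential
  m4: 0--0,01--
  m5: 01-- ←essential
  m6: --10,0--0,0-1-,01--
  m7: 0-1-,01--
  m9: 1001 ←essential
  m10: --10 ←essential
  m14: --10 ←essential
Essential: --10, 0--0, 0-1-, 01--, 1001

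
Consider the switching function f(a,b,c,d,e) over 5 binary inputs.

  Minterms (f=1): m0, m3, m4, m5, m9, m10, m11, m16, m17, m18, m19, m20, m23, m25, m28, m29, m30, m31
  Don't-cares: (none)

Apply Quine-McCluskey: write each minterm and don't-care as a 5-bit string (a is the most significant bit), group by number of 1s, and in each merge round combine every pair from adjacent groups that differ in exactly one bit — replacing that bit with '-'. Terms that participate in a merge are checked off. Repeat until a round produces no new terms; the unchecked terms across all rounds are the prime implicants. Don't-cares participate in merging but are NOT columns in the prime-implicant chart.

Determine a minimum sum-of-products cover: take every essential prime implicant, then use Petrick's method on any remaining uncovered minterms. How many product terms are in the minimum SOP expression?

Round 0: 00000✓ 00011✓ 00100✓ 00101✓ 01001✓ 01010✓ 01011✓ 10000✓ 10001✓ 10010✓ 10011✓ 10100✓ 10111✓ 11001✓ 11100✓ 11101✓ 11110✓ 11111✓
Round 1: -0000✓ -0011 -0100✓ -1001 0-011 00-00✓ 0010- 010-1 0101- 1-001 1-100 1-111 10-00✓ 10-11 100-0✓ 100-1✓ 1000-✓ 1001-✓ 11-01 111-0✓ 111-1✓ 1110-✓ 1111-✓
Round 2: -0-00 100-- 111--
PIs = {-0-00, -0011, -1001, 0-011, 0010-, 010-1, 0101-, 1-001, 1-100, 1-111, 10-11, 100--, 11-01, 111--}
Coverage chart:
  m0: -0-00 ←essential
  m3: -0011,0-011
  m4: -0-00,0010-
  m5: 0010- ←essential
  m9: -1001,010-1
  m10: 0101- ←essential
  m11: 0-011,010-1,0101-
  m16: -0-00,100--
  m17: 1-001,100--
  m18: 100-- ←essential
  m19: -0011,10-11,100--
  m20: -0-00,1-100
  m23: 1-111,10-11
  m25: -1001,1-001,11-01
  m28: 1-100,111--
  m29: 11-01,111--
  m30: 111-- ←essential
  m31: 1-111,111--
Essential: -0-00, 0010-, 0101-, 100--, 111--
Petrick residual → -0011, -1001, 1-111
Min cover (8 terms): b'd'e' + b'c'de + bc'd'e + a'b'cd' + a'bc'd + acde + ab'c' + abc

8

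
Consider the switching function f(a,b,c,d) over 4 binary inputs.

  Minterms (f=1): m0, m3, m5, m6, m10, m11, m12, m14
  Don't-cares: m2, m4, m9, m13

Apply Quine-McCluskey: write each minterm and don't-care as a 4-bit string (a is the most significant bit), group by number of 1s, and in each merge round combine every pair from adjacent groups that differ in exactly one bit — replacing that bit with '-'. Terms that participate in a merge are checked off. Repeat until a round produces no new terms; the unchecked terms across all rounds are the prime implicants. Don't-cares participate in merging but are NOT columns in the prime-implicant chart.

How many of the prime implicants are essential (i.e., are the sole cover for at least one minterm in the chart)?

Round 0: 0000✓ 0010✓ 0011✓ 0100✓ 0101✓ 0110✓ 1001✓ 1010✓ 1011✓ 1100✓ 1101✓ 1110✓
Round 1: -010✓ -011✓ -100✓ -101✓ -110✓ 0-00✓ 0-10✓ 00-0✓ 001-✓ 01-0✓ 010-✓ 1-01 1-10✓ 10-1 101-✓ 11-0✓ 110-✓
Round 2: --10 -01- -1-0 -10- 0--0
PIs = {--10, -01-, -1-0, -10-, 0--0, 1-01, 10-1}
Coverage chart:
  m0: 0--0 ←essential
  m3: -01- ←essential
  m5: -10- ←essential
  m6: --10,-1-0,0--0
  m10: --10,-01-
  m11: -01-,10-1
  m12: -1-0,-10-
  m14: --10,-1-0
Essential: -01-, -10-, 0--0

3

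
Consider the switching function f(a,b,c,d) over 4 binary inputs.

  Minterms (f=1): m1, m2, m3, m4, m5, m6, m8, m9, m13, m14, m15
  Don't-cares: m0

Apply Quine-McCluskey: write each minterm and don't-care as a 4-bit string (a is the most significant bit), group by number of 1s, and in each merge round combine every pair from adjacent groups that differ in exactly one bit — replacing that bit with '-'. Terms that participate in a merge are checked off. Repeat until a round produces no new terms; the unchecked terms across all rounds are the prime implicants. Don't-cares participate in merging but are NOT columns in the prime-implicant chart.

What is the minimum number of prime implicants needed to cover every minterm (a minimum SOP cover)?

[col 0] 0000*, 0001*, 0010*, 0011*, 0100*, 0101*, 0110*, 1000*, 1001*, 1101*, 1110*, 1111*
[col 1] -000*, -001*, -101*, -110, 0-00*, 0-01*, 0-10*, 00-0*, 00-1*, 000-*, 001-*, 01-0*, 010-*, 1-01*, 100-*, 11-1, 111-
[col 2] --01, -00-, 0--0, 0-0-, 00--
Prime implicants: --01, -00-, -110, 0--0, 0-0-, 00--, 11-1, 111-
PI chart (minterm → PIs covering it):
  1 | --01,-00-,0-0-,00--
  2 | 0--0,00--
  3 | 00--  (sole → essential)
  4 | 0--0,0-0-
  5 | --01,0-0-
  6 | -110,0--0
  8 | -00-  (sole → essential)
  9 | --01,-00-
  13 | --01,11-1
  14 | -110,111-
  15 | 11-1,111-
Essential prime implicants: -00-, 00--
Petrick residual → --01, 0--0, 111-
Minimum SOP uses 5 PIs: c'd + b'c' + a'd' + a'b' + abc

5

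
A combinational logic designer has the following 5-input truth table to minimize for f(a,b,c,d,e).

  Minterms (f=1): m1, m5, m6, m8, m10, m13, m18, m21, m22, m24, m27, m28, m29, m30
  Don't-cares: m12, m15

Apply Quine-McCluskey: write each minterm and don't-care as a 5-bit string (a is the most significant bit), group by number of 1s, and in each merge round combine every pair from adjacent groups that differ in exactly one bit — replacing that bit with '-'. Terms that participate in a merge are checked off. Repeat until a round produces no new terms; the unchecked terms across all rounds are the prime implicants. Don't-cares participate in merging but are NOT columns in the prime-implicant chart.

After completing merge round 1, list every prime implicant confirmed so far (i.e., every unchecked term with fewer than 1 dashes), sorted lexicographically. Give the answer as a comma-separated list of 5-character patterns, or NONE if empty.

11011

Round 0: 00001✓ 00101✓ 00110✓ 01000✓ 01010✓ 01100✓ 01101✓ 01111✓ 10010✓ 10101✓ 10110✓ 11000✓ 11011 11100✓ 11101✓ 11110✓
Round 1: -0101✓ -0110 -1000✓ -1100✓ -1101✓ 0-101✓ 00-01 01-00✓ 010-0 011-1 0110-✓ 1-101✓ 1-110 10-10 11-00✓ 111-0 1110-✓
Round 2: --101 -1-00 -110-
PIs = {--101, -0110, -1-00, -110-, 00-01, 010-0, 011-1, 1-110, 10-10, 11011, 111-0}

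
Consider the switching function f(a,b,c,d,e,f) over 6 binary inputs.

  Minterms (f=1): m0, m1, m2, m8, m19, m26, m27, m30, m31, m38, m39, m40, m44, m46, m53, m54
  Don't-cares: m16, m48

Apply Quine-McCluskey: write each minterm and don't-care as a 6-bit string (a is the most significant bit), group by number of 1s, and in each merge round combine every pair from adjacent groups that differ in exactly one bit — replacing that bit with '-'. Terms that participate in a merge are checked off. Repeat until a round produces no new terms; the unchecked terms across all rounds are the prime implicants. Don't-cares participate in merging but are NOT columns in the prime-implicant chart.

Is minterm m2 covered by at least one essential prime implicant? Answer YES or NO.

[col 0] 000000*, 000001*, 000010*, 001000*, 010000*, 010011*, 011010*, 011011*, 011110*, 011111*, 100110*, 100111*, 101000*, 101100*, 101110*, 110000*, 110101, 110110*
[col 1] -01000, -10000, 0-0000, 00-000, 0000-0, 00000-, 01-011, 011-10*, 011-11*, 01101-*, 01111-*, 1-0110, 10-110, 10011-, 101-00, 1011-0
[col 2] 011-1-
Prime implicants: -01000, -10000, 0-0000, 00-000, 0000-0, 00000-, 01-011, 011-1-, 1-0110, 10-110, 10011-, 101-00, 1011-0, 110101
PI chart (minterm → PIs covering it):
  0 | 0-0000,00-000,0000-0,00000-
  1 | 00000-  (sole → essential)
  2 | 0000-0  (sole → essential)
  8 | -01000,00-000
  19 | 01-011  (sole → essential)
  26 | 011-1-  (sole → essential)
  27 | 01-011,011-1-
  30 | 011-1-  (sole → essential)
  31 | 011-1-  (sole → essential)
  38 | 1-0110,10-110,10011-
  39 | 10011-  (sole → essential)
  40 | -01000,101-00
  44 | 101-00,1011-0
  46 | 10-110,1011-0
  53 | 110101  (sole → essential)
  54 | 1-0110  (sole → essential)
Essential prime implicants: 0000-0, 00000-, 01-011, 011-1-, 1-0110, 10011-, 110101

YES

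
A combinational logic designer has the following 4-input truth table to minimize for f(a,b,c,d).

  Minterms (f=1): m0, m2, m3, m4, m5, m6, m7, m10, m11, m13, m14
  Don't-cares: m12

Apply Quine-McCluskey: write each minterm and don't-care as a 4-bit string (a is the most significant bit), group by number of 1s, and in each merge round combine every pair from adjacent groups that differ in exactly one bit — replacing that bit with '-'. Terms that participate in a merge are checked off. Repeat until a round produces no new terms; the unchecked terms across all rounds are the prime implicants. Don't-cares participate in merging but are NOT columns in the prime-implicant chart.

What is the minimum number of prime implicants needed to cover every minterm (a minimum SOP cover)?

Round 0: 0000✓ 0010✓ 0011✓ 0100✓ 0101✓ 0110✓ 0111✓ 1010✓ 1011✓ 1100✓ 1101✓ 1110✓
Round 1: -010✓ -011✓ -100✓ -101✓ -110✓ 0-00✓ 0-10✓ 0-11✓ 00-0✓ 001-✓ 01-0✓ 01-1✓ 010-✓ 011-✓ 1-10✓ 101-✓ 11-0✓ 110-✓
Round 2: --10 -01- -1-0 -10- 0--0 0-1- 01--
PIs = {--10, -01-, -1-0, -10-, 0--0, 0-1-, 01--}
Coverage chart:
  m0: 0--0 ←essential
  m2: --10,-01-,0--0,0-1-
  m3: -01-,0-1-
  m4: -1-0,-10-,0--0,01--
  m5: -10-,01--
  m6: --10,-1-0,0--0,0-1-,01--
  m7: 0-1-,01--
  m10: --10,-01-
  m11: -01- ←essential
  m13: -10- ←essential
  m14: --10,-1-0
Essential: -01-, -10-, 0--0
Petrick residual → --10, 0-1-
Min cover (5 terms): cd' + b'c + bc' + a'd' + a'c

5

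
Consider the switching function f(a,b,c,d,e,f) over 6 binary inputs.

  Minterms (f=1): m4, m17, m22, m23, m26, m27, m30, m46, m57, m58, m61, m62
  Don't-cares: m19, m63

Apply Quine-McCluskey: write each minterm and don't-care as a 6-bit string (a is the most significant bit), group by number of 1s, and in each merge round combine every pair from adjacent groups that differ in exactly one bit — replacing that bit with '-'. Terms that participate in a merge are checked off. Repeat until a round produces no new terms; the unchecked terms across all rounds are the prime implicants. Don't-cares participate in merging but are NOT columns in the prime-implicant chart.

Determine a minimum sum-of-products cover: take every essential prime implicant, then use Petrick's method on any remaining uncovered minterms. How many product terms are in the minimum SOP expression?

7

Round 0: 000100 010001✓ 010011✓ 010110✓ 010111✓ 011010✓ 011011✓ 011110✓ 101110✓ 111001✓ 111010✓ 111101✓ 111110✓ 111111✓
Round 1: -11010✓ -11110✓ 01-011 01-110 010-11 0100-1 01011- 011-10✓ 01101- 1-1110 111-01 111-10✓ 1111-1 11111-
Round 2: -11-10
PIs = {-11-10, 000100, 01-011, 01-110, 010-11, 0100-1, 01011-, 01101-, 1-1110, 111-01, 1111-1, 11111-}
Coverage chart:
  m4: 000100 ←essential
  m17: 0100-1 ←essential
  m22: 01-110,01011-
  m23: 010-11,01011-
  m26: -11-10,01101-
  m27: 01-011,01101-
  m30: -11-10,01-110
  m46: 1-1110 ←essential
  m57: 111-01 ←essential
  m58: -11-10 ←essential
  m61: 111-01,1111-1
  m62: -11-10,1-1110,11111-
Essential: -11-10, 000100, 0100-1, 1-1110, 111-01
Petrick residual → 01-011, 01011-
Min cover (7 terms): bcef' + a'b'c'de'f' + a'bd'ef + a'bc'd'f + a'bc'de + acdef' + abce'f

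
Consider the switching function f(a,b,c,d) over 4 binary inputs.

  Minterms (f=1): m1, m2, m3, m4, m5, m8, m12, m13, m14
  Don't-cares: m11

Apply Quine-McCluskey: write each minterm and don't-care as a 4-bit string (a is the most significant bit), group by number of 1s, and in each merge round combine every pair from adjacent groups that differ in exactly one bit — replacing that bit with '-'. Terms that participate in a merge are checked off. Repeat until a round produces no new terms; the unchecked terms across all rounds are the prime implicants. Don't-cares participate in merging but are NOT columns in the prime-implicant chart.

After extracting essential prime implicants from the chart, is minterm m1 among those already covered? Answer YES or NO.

NO

[col 0] 0001*, 0010*, 0011*, 0100*, 0101*, 1000*, 1011*, 1100*, 1101*, 1110*
[col 1] -011, -100*, -101*, 0-01, 00-1, 001-, 010-*, 1-00, 11-0, 110-*
[col 2] -10-
Prime implicants: -011, -10-, 0-01, 00-1, 001-, 1-00, 11-0
PI chart (minterm → PIs covering it):
  1 | 0-01,00-1
  2 | 001-  (sole → essential)
  3 | -011,00-1,001-
  4 | -10-  (sole → essential)
  5 | -10-,0-01
  8 | 1-00  (sole → essential)
  12 | -10-,1-00,11-0
  13 | -10-  (sole → essential)
  14 | 11-0  (sole → essential)
Essential prime implicants: -10-, 001-, 1-00, 11-0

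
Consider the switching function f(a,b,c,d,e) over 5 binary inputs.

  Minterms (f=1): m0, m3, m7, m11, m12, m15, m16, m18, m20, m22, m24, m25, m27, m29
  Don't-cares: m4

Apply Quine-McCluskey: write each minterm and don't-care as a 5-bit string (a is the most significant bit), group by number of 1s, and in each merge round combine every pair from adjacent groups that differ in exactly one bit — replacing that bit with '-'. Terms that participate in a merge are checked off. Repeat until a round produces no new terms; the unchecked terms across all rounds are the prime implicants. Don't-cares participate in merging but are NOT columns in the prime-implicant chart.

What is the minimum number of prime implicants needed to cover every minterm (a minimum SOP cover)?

Round 0: 00000✓ 00011✓ 00100✓ 00111✓ 01011✓ 01100✓ 01111✓ 10000✓ 10010✓ 10100✓ 10110✓ 11000✓ 11001✓ 11011✓ 11101✓
Round 1: -0000✓ -0100✓ -1011 0-011✓ 0-100 0-111✓ 00-00✓ 00-11✓ 01-11✓ 1-000 10-00✓ 10-10✓ 100-0✓ 101-0✓ 11-01 110-1 1100-
Round 2: -0-00 0--11 10--0
PIs = {-0-00, -1011, 0--11, 0-100, 1-000, 10--0, 11-01, 110-1, 1100-}
Coverage chart:
  m0: -0-00 ←essential
  m3: 0--11 ←essential
  m7: 0--11 ←essential
  m11: -1011,0--11
  m12: 0-100 ←essential
  m15: 0--11 ←essential
  m16: -0-00,1-000,10--0
  m18: 10--0 ←essential
  m20: -0-00,10--0
  m22: 10--0 ←essential
  m24: 1-000,1100-
  m25: 11-01,110-1,1100-
  m27: -1011,110-1
  m29: 11-01 ←essential
Essential: -0-00, 0--11, 0-100, 10--0, 11-01
Petrick residual → -1011, 1-000
Min cover (7 terms): b'd'e' + bc'de + a'de + a'cd'e' + ac'd'e' + ab'e' + abd'e

7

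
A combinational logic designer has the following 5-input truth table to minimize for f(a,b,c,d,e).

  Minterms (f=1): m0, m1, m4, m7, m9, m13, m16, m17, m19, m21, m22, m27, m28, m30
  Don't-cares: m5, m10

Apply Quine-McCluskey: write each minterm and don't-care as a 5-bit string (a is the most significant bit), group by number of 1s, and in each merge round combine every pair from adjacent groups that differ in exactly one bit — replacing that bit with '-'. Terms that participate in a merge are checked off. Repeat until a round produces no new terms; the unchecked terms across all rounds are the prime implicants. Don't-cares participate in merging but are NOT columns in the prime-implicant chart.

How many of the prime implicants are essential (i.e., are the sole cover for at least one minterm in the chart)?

8

[col 0] 00000*, 00001*, 00100*, 00101*, 00111*, 01001*, 01010, 01101*, 10000*, 10001*, 10011*, 10101*, 10110*, 11011*, 11100*, 11110*
[col 1] -0000*, -0001*, -0101*, 0-001*, 0-101*, 00-00*, 00-01*, 0000-*, 001-1, 0010-*, 01-01*, 1-011, 1-110, 10-01*, 100-1, 1000-*, 111-0
[col 2] -0-01, -000-, 0--01, 00-0-
Prime implicants: -0-01, -000-, 0--01, 00-0-, 001-1, 01010, 1-011, 1-110, 100-1, 111-0
PI chart (minterm → PIs covering it):
  0 | -000-,00-0-
  1 | -0-01,-000-,0--01,00-0-
  4 | 00-0-  (sole → essential)
  7 | 001-1  (sole → essential)
  9 | 0--01  (sole → essential)
  13 | 0--01  (sole → essential)
  16 | -000-  (sole → essential)
  17 | -0-01,-000-,100-1
  19 | 1-011,100-1
  21 | -0-01  (sole → essential)
  22 | 1-110  (sole → essential)
  27 | 1-011  (sole → essential)
  28 | 111-0  (sole → essential)
  30 | 1-110,111-0
Essential prime implicants: -0-01, -000-, 0--01, 00-0-, 001-1, 1-011, 1-110, 111-0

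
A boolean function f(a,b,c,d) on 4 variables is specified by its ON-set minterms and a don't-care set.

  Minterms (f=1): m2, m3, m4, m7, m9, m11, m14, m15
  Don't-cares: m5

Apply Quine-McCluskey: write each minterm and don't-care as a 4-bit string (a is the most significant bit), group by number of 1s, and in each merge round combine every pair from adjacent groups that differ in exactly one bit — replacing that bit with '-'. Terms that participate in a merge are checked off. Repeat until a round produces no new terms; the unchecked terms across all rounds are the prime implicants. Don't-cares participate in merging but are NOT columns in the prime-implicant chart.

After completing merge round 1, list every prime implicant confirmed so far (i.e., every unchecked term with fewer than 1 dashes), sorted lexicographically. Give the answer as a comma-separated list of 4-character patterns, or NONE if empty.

size-2^0 implicants → 0010(✓)  0011(✓)  0100(✓)  0101(✓)  0111(✓)  1001(✓)  1011(✓)  1110(✓)  1111(✓)
size-2^1 implicants → -011(✓)  -111(✓)  0-11(✓)  001-  01-1  010-  1-11(✓)  10-1  111-
size-2^2 implicants → --11
Unchecked terms (primes): --11, 001-, 01-1, 010-, 10-1, 111-

NONE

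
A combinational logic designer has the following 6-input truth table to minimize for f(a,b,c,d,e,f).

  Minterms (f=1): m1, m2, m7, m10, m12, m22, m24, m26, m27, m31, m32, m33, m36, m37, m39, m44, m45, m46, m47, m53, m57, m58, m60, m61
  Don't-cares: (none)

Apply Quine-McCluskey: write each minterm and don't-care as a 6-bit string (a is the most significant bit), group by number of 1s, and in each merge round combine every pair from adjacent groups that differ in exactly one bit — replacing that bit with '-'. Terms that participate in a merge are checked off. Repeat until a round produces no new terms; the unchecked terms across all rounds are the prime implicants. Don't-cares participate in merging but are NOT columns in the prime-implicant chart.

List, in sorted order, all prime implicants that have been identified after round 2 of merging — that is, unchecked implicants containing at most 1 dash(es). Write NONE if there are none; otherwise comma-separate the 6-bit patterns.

-00001, -00111, -01100, -11010, 0-1010, 00-010, 010110, 011-11, 0110-0, 01101-, 111-01

size-2^0 implicants → 000001(✓)  000010(✓)  000111(✓)  001010(✓)  001100(✓)  010110  011000(✓)  011010(✓)  011011(✓)  011111(✓)  100000(✓)  100001(✓)  100100(✓)  100101(✓)  100111(✓)  101100(✓)  101101(✓)  101110(✓)  101111(✓)  110101(✓)  111001(✓)  111010(✓)  111100(✓)  111101(✓)
size-2^1 implicants → -00001  -00111  -01100  -11010  0-1010  00-010  011-11  0110-0  01101-  1-0101(✓)  1-1100(✓)  1-1101(✓)  10-100(✓)  10-101(✓)  10-111(✓)  100-00(✓)  100-01(✓)  10000-(✓)  1001-1(✓)  10010-(✓)  1011-0(✓)  1011-1(✓)  10110-(✓)  10111-(✓)  11-101(✓)  111-01  11110-(✓)
size-2^2 implicants → 1--101  1-110-  10-1-1  10-10-  100-0-  1011--
Unchecked terms (primes): -00001, -00111, -01100, -11010, 0-1010, 00-010, 010110, 011-11, 0110-0, 01101-, 1--101, 1-110-, 10-1-1, 10-10-, 100-0-, 1011--, 111-01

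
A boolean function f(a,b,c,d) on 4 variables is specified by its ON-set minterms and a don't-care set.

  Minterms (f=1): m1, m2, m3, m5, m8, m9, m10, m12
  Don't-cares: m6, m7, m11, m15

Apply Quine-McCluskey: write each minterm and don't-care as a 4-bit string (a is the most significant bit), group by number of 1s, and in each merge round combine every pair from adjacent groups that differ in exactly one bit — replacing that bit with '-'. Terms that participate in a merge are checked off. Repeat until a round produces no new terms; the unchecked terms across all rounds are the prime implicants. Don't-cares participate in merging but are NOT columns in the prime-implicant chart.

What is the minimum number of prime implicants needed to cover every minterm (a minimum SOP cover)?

size-2^0 implicants → 0001(✓)  0010(✓)  0011(✓)  0101(✓)  0110(✓)  0111(✓)  1000(✓)  1001(✓)  1010(✓)  1011(✓)  1100(✓)  1111(✓)
size-2^1 implicants → -001(✓)  -010(✓)  -011(✓)  -111(✓)  0-01(✓)  0-10(✓)  0-11(✓)  00-1(✓)  001-(✓)  01-1(✓)  011-(✓)  1-00  1-11(✓)  10-0(✓)  10-1(✓)  100-(✓)  101-(✓)
size-2^2 implicants → --11  -0-1  -01-  0--1  0-1-  10--
Unchecked terms (primes): --11, -0-1, -01-, 0--1, 0-1-, 1-00, 10--
Minterm coverage:
  m1 ⊆ -0-1,0--1
  m2 ⊆ -01-,0-1-
  m3 ⊆ --11,-0-1,-01-,0--1,0-1-
  m5 ⊆ 0--1 [E]
  m8 ⊆ 1-00,10--
  m9 ⊆ -0-1,10--
  m10 ⊆ -01-,10--
  m12 ⊆ 1-00 [E]
E = {0--1, 1-00}
Petrick residual → -0-1, -01-
Cover = b'd + b'c + a'd + ac'd'  |cover|=4

4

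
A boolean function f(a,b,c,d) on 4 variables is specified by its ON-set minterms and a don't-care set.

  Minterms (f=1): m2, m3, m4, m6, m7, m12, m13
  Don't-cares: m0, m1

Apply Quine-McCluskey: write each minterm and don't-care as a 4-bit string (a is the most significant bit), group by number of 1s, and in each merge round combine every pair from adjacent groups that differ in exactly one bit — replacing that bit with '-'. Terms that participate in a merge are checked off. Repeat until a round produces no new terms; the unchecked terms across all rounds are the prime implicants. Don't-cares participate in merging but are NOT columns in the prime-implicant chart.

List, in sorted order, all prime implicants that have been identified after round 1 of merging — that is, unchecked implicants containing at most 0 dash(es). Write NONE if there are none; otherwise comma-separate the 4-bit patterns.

Round 0: 0000✓ 0001✓ 0010✓ 0011✓ 0100✓ 0110✓ 0111✓ 1100✓ 1101✓
Round 1: -100 0-00✓ 0-10✓ 0-11✓ 00-0✓ 00-1✓ 000-✓ 001-✓ 01-0✓ 011-✓ 110-
Round 2: 0--0 0-1- 00--
PIs = {-100, 0--0, 0-1-, 00--, 110-}

NONE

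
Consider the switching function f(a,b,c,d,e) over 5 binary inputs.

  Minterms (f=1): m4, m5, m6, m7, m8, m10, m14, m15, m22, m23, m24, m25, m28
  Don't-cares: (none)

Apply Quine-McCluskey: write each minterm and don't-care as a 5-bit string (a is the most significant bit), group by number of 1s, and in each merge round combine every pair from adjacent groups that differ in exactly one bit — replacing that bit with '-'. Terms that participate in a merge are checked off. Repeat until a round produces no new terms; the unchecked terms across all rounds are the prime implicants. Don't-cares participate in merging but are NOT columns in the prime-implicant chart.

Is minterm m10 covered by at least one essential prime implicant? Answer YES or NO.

[col 0] 00100*, 00101*, 00110*, 00111*, 01000*, 01010*, 01110*, 01111*, 10110*, 10111*, 11000*, 11001*, 11100*
[col 1] -0110*, -0111*, -1000, 0-110*, 0-111*, 001-0*, 001-1*, 0010-*, 0011-*, 01-10, 010-0, 0111-*, 1011-*, 11-00, 1100-
[col 2] -011-, 0-11-, 001--
Prime implicants: -011-, -1000, 0-11-, 001--, 01-10, 010-0, 11-00, 1100-
PI chart (minterm → PIs covering it):
  4 | 001--  (sole → essential)
  5 | 001--  (sole → essential)
  6 | -011-,0-11-,001--
  7 | -011-,0-11-,001--
  8 | -1000,010-0
  10 | 01-10,010-0
  14 | 0-11-,01-10
  15 | 0-11-  (sole → essential)
  22 | -011-  (sole → essential)
  23 | -011-  (sole → essential)
  24 | -1000,11-00,1100-
  25 | 1100-  (sole → essential)
  28 | 11-00  (sole → essential)
Essential prime implicants: -011-, 0-11-, 001--, 11-00, 1100-

NO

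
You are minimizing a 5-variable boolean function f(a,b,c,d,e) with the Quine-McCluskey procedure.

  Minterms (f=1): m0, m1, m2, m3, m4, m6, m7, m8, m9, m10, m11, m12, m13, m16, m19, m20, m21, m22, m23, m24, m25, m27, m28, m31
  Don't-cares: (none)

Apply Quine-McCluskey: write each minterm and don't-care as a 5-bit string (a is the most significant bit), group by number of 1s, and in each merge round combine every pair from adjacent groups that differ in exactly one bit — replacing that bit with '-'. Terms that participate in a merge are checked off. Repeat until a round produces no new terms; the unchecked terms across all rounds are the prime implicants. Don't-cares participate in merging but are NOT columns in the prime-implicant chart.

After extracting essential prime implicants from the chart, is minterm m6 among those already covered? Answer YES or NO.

size-2^0 implicants → 00000(✓)  00001(✓)  00010(✓)  00011(✓)  00100(✓)  00110(✓)  00111(✓)  01000(✓)  01001(✓)  01010(✓)  01011(✓)  01100(✓)  01101(✓)  10000(✓)  10011(✓)  10100(✓)  10101(✓)  10110(✓)  10111(✓)  11000(✓)  11001(✓)  11011(✓)  11100(✓)  11111(✓)
size-2^1 implicants → -0000(✓)  -0011(✓)  -0100(✓)  -0110(✓)  -0111(✓)  -1000(✓)  -1001(✓)  -1011(✓)  -1100(✓)  0-000(✓)  0-001(✓)  0-010(✓)  0-011(✓)  0-100(✓)  00-00(✓)  00-10(✓)  00-11(✓)  000-0(✓)  000-1(✓)  0000-(✓)  0001-(✓)  001-0(✓)  0011-(✓)  01-00(✓)  01-01(✓)  010-0(✓)  010-1(✓)  0100-(✓)  0101-(✓)  0110-(✓)  1-000(✓)  1-011(✓)  1-100(✓)  1-111(✓)  10-00(✓)  10-11(✓)  101-0(✓)  101-1(✓)  1010-(✓)  1011-(✓)  11-00(✓)  11-11(✓)  110-1(✓)  1100-(✓)
size-2^2 implicants → --000(✓)  --011  --100(✓)  -0-00(✓)  -0-11  -01-0  -011-  -1-00(✓)  -10-1  -100-  0--00(✓)  0-0-0(✓)  0-0-1(✓)  0-00-(✓)  0-01-(✓)  00--0  00-1-  000--(✓)  01-0-  010--(✓)  1--00(✓)  1--11  101--
size-2^3 implicants → ---00  0-0--
Unchecked terms (primes): ---00, --011, -0-11, -01-0, -011-, -10-1, -100-, 0-0--, 00--0, 00-1-, 01-0-, 1--11, 101--
Minterm coverage:
  m0 ⊆ ---00,0-0--,00--0
  m1 ⊆ 0-0-- [E]
  m2 ⊆ 0-0--,00--0,00-1-
  m3 ⊆ --011,-0-11,0-0--,00-1-
  m4 ⊆ ---00,-01-0,00--0
  m6 ⊆ -01-0,-011-,00--0,00-1-
  m7 ⊆ -0-11,-011-,00-1-
  m8 ⊆ ---00,-100-,0-0--,01-0-
  m9 ⊆ -10-1,-100-,0-0--,01-0-
  m10 ⊆ 0-0-- [E]
  m11 ⊆ --011,-10-1,0-0--
  m12 ⊆ ---00,01-0-
  m13 ⊆ 01-0- [E]
  m16 ⊆ ---00 [E]
  m19 ⊆ --011,-0-11,1--11
  m20 ⊆ ---00,-01-0,101--
  m21 ⊆ 101-- [E]
  m22 ⊆ -01-0,-011-,101--
  m23 ⊆ -0-11,-011-,1--11,101--
  m24 ⊆ ---00,-100-
  m25 ⊆ -10-1,-100-
  m27 ⊆ --011,-10-1,1--11
  m28 ⊆ ---00 [E]
  m31 ⊆ 1--11 [E]
E = {---00, 0-0--, 01-0-, 1--11, 101--}

NO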